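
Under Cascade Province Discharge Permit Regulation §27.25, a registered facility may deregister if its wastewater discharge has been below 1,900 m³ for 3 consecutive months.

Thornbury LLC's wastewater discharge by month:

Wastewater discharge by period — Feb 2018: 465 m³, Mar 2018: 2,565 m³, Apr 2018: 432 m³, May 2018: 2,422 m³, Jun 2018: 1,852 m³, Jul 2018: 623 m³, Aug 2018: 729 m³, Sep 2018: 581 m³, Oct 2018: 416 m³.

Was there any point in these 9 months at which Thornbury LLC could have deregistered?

Months below 1,900 m³: Feb 2018, Apr 2018, Jun 2018, Jul 2018, Aug 2018, Sep 2018, Oct 2018.
Longest run of consecutive months below the threshold: 5.
5 ≥ 3, so Thornbury LLC became eligible.

Yes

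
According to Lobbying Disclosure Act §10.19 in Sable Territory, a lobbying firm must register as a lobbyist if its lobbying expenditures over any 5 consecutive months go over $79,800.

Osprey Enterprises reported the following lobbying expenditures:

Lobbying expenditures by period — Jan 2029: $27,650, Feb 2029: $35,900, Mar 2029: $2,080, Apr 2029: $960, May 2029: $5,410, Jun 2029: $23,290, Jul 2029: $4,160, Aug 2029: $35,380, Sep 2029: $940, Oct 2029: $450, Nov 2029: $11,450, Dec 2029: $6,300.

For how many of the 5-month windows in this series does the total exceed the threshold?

0

Jan 2029–May 2029: $27,650 + $35,900 + $2,080 + $960 + $5,410 = $72,000 (under)
Feb 2029–Jun 2029: $35,900 + $2,080 + $960 + $5,410 + $23,290 = $67,640 (under)
Mar 2029–Jul 2029: $2,080 + $960 + $5,410 + $23,290 + $4,160 = $35,900 (under)
Apr 2029–Aug 2029: $960 + $5,410 + $23,290 + $4,160 + $35,380 = $69,200 (under)
May 2029–Sep 2029: $5,410 + $23,290 + $4,160 + $35,380 + $940 = $69,180 (under)
Jun 2029–Oct 2029: $23,290 + $4,160 + $35,380 + $940 + $450 = $64,220 (under)
Jul 2029–Nov 2029: $4,160 + $35,380 + $940 + $450 + $11,450 = $52,380 (under)
Aug 2029–Dec 2029: $35,380 + $940 + $450 + $11,450 + $6,300 = $54,520 (under)
0 windows exceed the threshold.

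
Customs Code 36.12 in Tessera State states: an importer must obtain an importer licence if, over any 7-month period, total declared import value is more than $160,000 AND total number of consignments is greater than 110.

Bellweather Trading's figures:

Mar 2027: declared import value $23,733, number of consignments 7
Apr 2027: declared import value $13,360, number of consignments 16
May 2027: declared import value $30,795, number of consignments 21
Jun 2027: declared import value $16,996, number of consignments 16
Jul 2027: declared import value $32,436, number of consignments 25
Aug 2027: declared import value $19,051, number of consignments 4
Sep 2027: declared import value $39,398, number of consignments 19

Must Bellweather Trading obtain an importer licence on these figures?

Total declared import value: $23,733 + $13,360 + $30,795 + $16,996 + $32,436 + $19,051 + $39,398 = $175,769 (> $160,000).
Total number of consignments: 7 + 16 + 21 + 16 + 25 + 4 + 19 = 108 (≤ 110).
The test is 'and': the rule requires both, and at least one is not exceeded.

No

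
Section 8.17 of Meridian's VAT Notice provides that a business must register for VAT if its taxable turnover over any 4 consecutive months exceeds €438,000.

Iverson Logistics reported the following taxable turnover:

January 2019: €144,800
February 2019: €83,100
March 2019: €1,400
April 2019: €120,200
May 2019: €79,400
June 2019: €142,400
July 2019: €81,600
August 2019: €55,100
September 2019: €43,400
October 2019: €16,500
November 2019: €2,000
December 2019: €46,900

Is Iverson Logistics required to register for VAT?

January 2019–April 2019: €144,800 + €83,100 + €1,400 + €120,200 = €349,500 (under)
February 2019–May 2019: €83,100 + €1,400 + €120,200 + €79,400 = €284,100 (under)
March 2019–June 2019: €1,400 + €120,200 + €79,400 + €142,400 = €343,400 (under)
April 2019–July 2019: €120,200 + €79,400 + €142,400 + €81,600 = €423,600 (under)
May 2019–August 2019: €79,400 + €142,400 + €81,600 + €55,100 = €358,500 (under)
June 2019–September 2019: €142,400 + €81,600 + €55,100 + €43,400 = €322,500 (under)
July 2019–October 2019: €81,600 + €55,100 + €43,400 + €16,500 = €196,600 (under)
August 2019–November 2019: €55,100 + €43,400 + €16,500 + €2,000 = €117,000 (under)
September 2019–December 2019: €43,400 + €16,500 + €2,000 + €46,900 = €108,800 (under)
No window exceeds €438,000.

No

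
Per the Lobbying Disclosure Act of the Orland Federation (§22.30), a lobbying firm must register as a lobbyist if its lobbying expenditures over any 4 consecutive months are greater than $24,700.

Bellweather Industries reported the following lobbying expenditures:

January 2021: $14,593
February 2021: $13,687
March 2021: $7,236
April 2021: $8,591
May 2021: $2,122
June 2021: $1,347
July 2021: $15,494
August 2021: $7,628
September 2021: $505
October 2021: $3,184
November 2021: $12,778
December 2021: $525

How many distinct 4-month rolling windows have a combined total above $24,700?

6

January 2021–April 2021: $14,593 + $13,687 + $7,236 + $8,591 = $44,107 (over)
February 2021–May 2021: $13,687 + $7,236 + $8,591 + $2,122 = $31,636 (over)
March 2021–June 2021: $7,236 + $8,591 + $2,122 + $1,347 = $19,296 (under)
April 2021–July 2021: $8,591 + $2,122 + $1,347 + $15,494 = $27,554 (over)
May 2021–August 2021: $2,122 + $1,347 + $15,494 + $7,628 = $26,591 (over)
June 2021–September 2021: $1,347 + $15,494 + $7,628 + $505 = $24,974 (over)
July 2021–October 2021: $15,494 + $7,628 + $505 + $3,184 = $26,811 (over)
August 2021–November 2021: $7,628 + $505 + $3,184 + $12,778 = $24,095 (under)
September 2021–December 2021: $505 + $3,184 + $12,778 + $525 = $16,992 (under)
6 windows exceed the threshold.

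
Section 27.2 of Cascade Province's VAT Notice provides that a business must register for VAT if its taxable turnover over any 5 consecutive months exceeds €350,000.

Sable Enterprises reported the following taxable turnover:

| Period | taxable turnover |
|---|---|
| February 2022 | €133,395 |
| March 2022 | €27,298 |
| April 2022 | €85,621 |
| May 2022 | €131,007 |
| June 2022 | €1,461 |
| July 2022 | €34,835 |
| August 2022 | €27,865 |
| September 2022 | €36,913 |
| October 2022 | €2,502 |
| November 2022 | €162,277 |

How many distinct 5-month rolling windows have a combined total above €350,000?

February 2022–June 2022: €133,395 + €27,298 + €85,621 + €131,007 + €1,461 = €378,782 (over)
March 2022–July 2022: €27,298 + €85,621 + €131,007 + €1,461 + €34,835 = €280,222 (under)
April 2022–August 2022: €85,621 + €131,007 + €1,461 + €34,835 + €27,865 = €280,789 (under)
May 2022–September 2022: €131,007 + €1,461 + €34,835 + €27,865 + €36,913 = €232,081 (under)
June 2022–October 2022: €1,461 + €34,835 + €27,865 + €36,913 + €2,502 = €103,576 (under)
July 2022–November 2022: €34,835 + €27,865 + €36,913 + €2,502 + €162,277 = €264,392 (under)
1 window exceeds the threshold.

1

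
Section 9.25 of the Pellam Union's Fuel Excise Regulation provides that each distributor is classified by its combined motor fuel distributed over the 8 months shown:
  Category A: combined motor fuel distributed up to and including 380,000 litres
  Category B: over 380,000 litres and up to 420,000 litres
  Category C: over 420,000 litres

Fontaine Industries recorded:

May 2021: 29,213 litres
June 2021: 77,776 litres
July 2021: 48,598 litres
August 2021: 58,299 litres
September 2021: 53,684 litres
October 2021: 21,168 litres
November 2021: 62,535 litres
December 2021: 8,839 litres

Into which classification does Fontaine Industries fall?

Category A

Combined motor fuel distributed: 29,213 litres + 77,776 litres + 48,598 litres + 58,299 litres + 53,684 litres + 21,168 litres + 62,535 litres + 8,839 litres = 360,112 litres.
360,112 litres ≤ 380,000 litres, so Category A applies.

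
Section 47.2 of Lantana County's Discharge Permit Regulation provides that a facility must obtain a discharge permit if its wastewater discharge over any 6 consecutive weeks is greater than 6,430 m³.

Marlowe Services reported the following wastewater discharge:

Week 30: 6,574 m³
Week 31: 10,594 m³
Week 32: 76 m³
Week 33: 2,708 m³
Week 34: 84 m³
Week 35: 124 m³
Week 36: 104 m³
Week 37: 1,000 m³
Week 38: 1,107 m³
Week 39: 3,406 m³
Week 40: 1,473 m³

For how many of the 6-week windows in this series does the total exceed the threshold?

Week 30–Week 35: 6,574 m³ + 10,594 m³ + 76 m³ + 2,708 m³ + 84 m³ + 124 m³ = 20,160 m³ (over)
Week 31–Week 36: 10,594 m³ + 76 m³ + 2,708 m³ + 84 m³ + 124 m³ + 104 m³ = 13,690 m³ (over)
Week 32–Week 37: 76 m³ + 2,708 m³ + 84 m³ + 124 m³ + 104 m³ + 1,000 m³ = 4,096 m³ (under)
Week 33–Week 38: 2,708 m³ + 84 m³ + 124 m³ + 104 m³ + 1,000 m³ + 1,107 m³ = 5,127 m³ (under)
Week 34–Week 39: 84 m³ + 124 m³ + 104 m³ + 1,000 m³ + 1,107 m³ + 3,406 m³ = 5,825 m³ (under)
Week 35–Week 40: 124 m³ + 104 m³ + 1,000 m³ + 1,107 m³ + 3,406 m³ + 1,473 m³ = 7,214 m³ (over)
3 windows exceed the threshold.

3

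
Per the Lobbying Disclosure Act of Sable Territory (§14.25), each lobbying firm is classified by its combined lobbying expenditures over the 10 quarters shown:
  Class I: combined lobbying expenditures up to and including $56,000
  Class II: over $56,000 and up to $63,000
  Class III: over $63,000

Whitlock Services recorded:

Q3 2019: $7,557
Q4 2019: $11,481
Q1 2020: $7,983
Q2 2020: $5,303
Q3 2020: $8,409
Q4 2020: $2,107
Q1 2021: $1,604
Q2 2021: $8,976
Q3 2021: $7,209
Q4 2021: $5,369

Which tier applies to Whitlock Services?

Combined lobbying expenditures: $7,557 + $11,481 + $7,983 + $5,303 + $8,409 + $2,107 + $1,604 + $8,976 + $7,209 + $5,369 = $65,998.
$65,998 > $63,000, so Class III applies.

Class III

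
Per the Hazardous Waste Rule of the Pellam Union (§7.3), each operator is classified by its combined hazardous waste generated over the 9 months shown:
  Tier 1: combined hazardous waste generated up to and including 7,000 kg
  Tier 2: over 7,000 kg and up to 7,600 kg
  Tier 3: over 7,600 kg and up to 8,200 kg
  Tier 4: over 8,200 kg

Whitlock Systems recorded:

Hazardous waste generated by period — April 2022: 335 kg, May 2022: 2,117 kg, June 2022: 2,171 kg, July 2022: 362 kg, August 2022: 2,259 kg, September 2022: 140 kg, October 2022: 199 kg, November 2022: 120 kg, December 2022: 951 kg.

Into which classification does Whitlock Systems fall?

Tier 4

Combined hazardous waste generated: 335 kg + 2,117 kg + 2,171 kg + 362 kg + 2,259 kg + 140 kg + 199 kg + 120 kg + 951 kg = 8,654 kg.
8,654 kg > 8,200 kg, so Tier 4 applies.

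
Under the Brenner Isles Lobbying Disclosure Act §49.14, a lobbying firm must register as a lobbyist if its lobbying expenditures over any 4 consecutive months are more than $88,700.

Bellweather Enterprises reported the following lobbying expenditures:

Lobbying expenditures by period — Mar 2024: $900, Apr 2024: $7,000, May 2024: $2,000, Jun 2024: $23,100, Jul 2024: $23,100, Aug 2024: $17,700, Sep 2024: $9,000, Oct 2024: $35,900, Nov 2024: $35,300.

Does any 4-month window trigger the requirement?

Mar 2024–Jun 2024: $900 + $7,000 + $2,000 + $23,100 = $33,000 (under)
Apr 2024–Jul 2024: $7,000 + $2,000 + $23,100 + $23,100 = $55,200 (under)
May 2024–Aug 2024: $2,000 + $23,100 + $23,100 + $17,700 = $65,900 (under)
Jun 2024–Sep 2024: $23,100 + $23,100 + $17,700 + $9,000 = $72,900 (under)
Jul 2024–Oct 2024: $23,100 + $17,700 + $9,000 + $35,900 = $85,700 (under)
Aug 2024–Nov 2024: $17,700 + $9,000 + $35,900 + $35,300 = $97,900 (over)
At least one window exceeds $88,700.

Yes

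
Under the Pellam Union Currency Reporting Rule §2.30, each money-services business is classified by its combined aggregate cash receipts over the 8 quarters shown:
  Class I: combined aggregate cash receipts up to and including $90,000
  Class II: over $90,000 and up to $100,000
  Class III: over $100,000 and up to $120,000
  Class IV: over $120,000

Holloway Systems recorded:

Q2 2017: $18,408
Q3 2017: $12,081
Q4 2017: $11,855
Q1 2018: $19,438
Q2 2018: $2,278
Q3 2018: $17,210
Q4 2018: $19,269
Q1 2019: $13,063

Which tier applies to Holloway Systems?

Combined aggregate cash receipts: $18,408 + $12,081 + $11,855 + $19,438 + $2,278 + $17,210 + $19,269 + $13,063 = $113,602.
$100,000 < $113,602 ≤ $120,000, so Class III applies.

Class III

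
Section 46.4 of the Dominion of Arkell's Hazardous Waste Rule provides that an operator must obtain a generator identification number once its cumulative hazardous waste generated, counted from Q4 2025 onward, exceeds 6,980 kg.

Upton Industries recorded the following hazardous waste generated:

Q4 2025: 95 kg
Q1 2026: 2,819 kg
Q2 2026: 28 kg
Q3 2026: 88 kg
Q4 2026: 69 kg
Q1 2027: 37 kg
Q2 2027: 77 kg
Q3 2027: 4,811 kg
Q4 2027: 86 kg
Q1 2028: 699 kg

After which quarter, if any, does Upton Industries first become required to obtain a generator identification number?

Through Q4 2025: 95 kg
Through Q1 2026: 2,914 kg
Through Q2 2026: 2,942 kg
Through Q3 2026: 3,030 kg
Through Q4 2026: 3,099 kg
Through Q1 2027: 3,136 kg
Through Q2 2027: 3,213 kg
Through Q3 2027: 8,024 kg ← exceeds threshold

Q3 2027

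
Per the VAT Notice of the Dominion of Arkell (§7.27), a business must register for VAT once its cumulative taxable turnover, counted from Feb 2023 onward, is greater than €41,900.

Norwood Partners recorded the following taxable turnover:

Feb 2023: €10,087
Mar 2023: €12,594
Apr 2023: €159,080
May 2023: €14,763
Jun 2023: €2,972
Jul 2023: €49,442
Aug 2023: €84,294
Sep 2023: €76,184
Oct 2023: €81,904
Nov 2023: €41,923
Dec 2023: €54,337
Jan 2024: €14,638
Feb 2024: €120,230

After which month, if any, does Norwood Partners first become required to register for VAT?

Through Feb 2023: €10,087
Through Mar 2023: €22,681
Through Apr 2023: €181,761 ← exceeds threshold

Apr 2023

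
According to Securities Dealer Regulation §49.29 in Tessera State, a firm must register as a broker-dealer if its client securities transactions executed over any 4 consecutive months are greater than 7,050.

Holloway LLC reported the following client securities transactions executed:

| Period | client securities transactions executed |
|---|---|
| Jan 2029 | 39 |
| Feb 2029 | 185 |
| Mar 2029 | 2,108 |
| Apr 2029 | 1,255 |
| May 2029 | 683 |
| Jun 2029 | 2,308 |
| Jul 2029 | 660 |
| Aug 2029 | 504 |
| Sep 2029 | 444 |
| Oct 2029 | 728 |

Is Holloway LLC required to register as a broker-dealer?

Jan 2029–Apr 2029: 39 + 185 + 2,108 + 1,255 = 3,587 (under)
Feb 2029–May 2029: 185 + 2,108 + 1,255 + 683 = 4,231 (under)
Mar 2029–Jun 2029: 2,108 + 1,255 + 683 + 2,308 = 6,354 (under)
Apr 2029–Jul 2029: 1,255 + 683 + 2,308 + 660 = 4,906 (under)
May 2029–Aug 2029: 683 + 2,308 + 660 + 504 = 4,155 (under)
Jun 2029–Sep 2029: 2,308 + 660 + 504 + 444 = 3,916 (under)
Jul 2029–Oct 2029: 660 + 504 + 444 + 728 = 2,336 (under)
No window exceeds 7,050.

No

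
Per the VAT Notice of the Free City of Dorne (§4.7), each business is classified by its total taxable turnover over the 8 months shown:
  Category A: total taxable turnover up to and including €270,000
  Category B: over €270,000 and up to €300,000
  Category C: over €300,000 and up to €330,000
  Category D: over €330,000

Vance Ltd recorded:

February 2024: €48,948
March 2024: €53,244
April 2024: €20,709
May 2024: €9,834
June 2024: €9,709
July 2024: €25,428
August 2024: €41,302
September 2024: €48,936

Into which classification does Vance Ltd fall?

Total taxable turnover: €48,948 + €53,244 + €20,709 + €9,834 + €9,709 + €25,428 + €41,302 + €48,936 = €258,110.
€258,110 ≤ €270,000, so Category A applies.

Category A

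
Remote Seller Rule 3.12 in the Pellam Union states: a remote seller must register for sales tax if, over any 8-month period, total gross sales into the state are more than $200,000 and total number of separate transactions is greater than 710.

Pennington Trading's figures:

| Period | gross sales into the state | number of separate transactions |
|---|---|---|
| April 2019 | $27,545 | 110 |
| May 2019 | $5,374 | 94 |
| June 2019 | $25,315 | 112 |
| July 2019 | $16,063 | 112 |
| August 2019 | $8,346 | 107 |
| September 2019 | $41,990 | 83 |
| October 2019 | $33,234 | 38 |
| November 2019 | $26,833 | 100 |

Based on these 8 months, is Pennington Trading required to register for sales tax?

No

Total gross sales into the state: $27,545 + $5,374 + $25,315 + $16,063 + $8,346 + $41,990 + $33,234 + $26,833 = $184,700 (≤ $200,000).
Total number of separate transactions: 110 + 94 + 112 + 112 + 107 + 83 + 38 + 100 = 756 (> 710).
The test is 'and': the rule requires both, and at least one is not exceeded.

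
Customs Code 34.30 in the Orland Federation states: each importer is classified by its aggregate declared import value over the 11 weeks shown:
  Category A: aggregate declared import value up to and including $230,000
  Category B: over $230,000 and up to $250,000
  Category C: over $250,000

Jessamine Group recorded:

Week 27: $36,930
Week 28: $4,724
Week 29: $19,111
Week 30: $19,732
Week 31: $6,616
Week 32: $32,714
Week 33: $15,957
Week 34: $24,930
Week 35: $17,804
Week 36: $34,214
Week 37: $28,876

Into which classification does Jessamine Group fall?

Category B

Aggregate declared import value: $36,930 + $4,724 + $19,111 + $19,732 + $6,616 + $32,714 + $15,957 + $24,930 + $17,804 + $34,214 + $28,876 = $241,608.
$230,000 < $241,608 ≤ $250,000, so Category B applies.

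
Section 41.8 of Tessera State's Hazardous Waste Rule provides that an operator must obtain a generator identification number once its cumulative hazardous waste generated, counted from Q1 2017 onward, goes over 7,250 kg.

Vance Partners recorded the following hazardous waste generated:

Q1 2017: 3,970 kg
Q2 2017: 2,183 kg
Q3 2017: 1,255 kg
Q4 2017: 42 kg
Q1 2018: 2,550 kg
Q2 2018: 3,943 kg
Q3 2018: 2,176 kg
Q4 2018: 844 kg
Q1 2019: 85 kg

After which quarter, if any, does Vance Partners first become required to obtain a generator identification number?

Q3 2017

Through Q1 2017: 3,970 kg
Through Q2 2017: 6,153 kg
Through Q3 2017: 7,408 kg ← exceeds threshold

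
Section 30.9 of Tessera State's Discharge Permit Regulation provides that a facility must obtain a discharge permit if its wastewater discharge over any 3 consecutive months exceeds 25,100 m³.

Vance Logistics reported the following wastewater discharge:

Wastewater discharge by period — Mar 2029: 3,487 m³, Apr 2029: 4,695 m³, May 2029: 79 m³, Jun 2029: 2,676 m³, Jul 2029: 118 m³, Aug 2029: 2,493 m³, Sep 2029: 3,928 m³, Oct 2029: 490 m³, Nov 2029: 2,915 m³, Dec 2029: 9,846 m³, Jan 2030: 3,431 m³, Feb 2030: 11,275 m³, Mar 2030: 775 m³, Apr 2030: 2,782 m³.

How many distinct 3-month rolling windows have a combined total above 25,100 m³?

0

Mar 2029–May 2029: 3,487 m³ + 4,695 m³ + 79 m³ = 8,261 m³ (under)
Apr 2029–Jun 2029: 4,695 m³ + 79 m³ + 2,676 m³ = 7,450 m³ (under)
May 2029–Jul 2029: 79 m³ + 2,676 m³ + 118 m³ = 2,873 m³ (under)
Jun 2029–Aug 2029: 2,676 m³ + 118 m³ + 2,493 m³ = 5,287 m³ (under)
Jul 2029–Sep 2029: 118 m³ + 2,493 m³ + 3,928 m³ = 6,539 m³ (under)
Aug 2029–Oct 2029: 2,493 m³ + 3,928 m³ + 490 m³ = 6,911 m³ (under)
Sep 2029–Nov 2029: 3,928 m³ + 490 m³ + 2,915 m³ = 7,333 m³ (under)
Oct 2029–Dec 2029: 490 m³ + 2,915 m³ + 9,846 m³ = 13,251 m³ (under)
Nov 2029–Jan 2030: 2,915 m³ + 9,846 m³ + 3,431 m³ = 16,192 m³ (under)
Dec 2029–Feb 2030: 9,846 m³ + 3,431 m³ + 11,275 m³ = 24,552 m³ (under)
Jan 2030–Mar 2030: 3,431 m³ + 11,275 m³ + 775 m³ = 15,481 m³ (under)
Feb 2030–Apr 2030: 11,275 m³ + 775 m³ + 2,782 m³ = 14,832 m³ (under)
0 windows exceed the threshold.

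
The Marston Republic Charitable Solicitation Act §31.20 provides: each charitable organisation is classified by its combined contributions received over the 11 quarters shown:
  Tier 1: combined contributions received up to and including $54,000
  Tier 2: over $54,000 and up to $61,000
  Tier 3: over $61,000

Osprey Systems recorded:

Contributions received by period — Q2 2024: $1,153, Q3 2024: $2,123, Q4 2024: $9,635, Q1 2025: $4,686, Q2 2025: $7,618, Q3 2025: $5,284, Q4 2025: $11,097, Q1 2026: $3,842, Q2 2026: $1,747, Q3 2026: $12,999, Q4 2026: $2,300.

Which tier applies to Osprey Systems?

Combined contributions received: $1,153 + $2,123 + $9,635 + $4,686 + $7,618 + $5,284 + $11,097 + $3,842 + $1,747 + $12,999 + $2,300 = $62,484.
$62,484 > $61,000, so Tier 3 applies.

Tier 3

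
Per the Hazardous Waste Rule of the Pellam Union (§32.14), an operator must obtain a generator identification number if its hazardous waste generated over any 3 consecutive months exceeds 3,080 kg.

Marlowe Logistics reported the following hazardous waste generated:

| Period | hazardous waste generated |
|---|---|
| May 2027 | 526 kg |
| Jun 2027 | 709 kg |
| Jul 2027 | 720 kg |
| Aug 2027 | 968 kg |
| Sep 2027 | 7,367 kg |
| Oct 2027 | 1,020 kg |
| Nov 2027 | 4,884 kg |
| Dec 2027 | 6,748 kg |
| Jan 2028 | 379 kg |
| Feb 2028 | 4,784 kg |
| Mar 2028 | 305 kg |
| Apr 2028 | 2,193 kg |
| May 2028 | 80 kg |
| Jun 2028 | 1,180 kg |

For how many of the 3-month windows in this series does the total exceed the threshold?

9

May 2027–Jul 2027: 526 kg + 709 kg + 720 kg = 1,955 kg (under)
Jun 2027–Aug 2027: 709 kg + 720 kg + 968 kg = 2,397 kg (under)
Jul 2027–Sep 2027: 720 kg + 968 kg + 7,367 kg = 9,055 kg (over)
Aug 2027–Oct 2027: 968 kg + 7,367 kg + 1,020 kg = 9,355 kg (over)
Sep 2027–Nov 2027: 7,367 kg + 1,020 kg + 4,884 kg = 13,271 kg (over)
Oct 2027–Dec 2027: 1,020 kg + 4,884 kg + 6,748 kg = 12,652 kg (over)
Nov 2027–Jan 2028: 4,884 kg + 6,748 kg + 379 kg = 12,011 kg (over)
Dec 2027–Feb 2028: 6,748 kg + 379 kg + 4,784 kg = 11,911 kg (over)
Jan 2028–Mar 2028: 379 kg + 4,784 kg + 305 kg = 5,468 kg (over)
Feb 2028–Apr 2028: 4,784 kg + 305 kg + 2,193 kg = 7,282 kg (over)
Mar 2028–May 2028: 305 kg + 2,193 kg + 80 kg = 2,578 kg (under)
Apr 2028–Jun 2028: 2,193 kg + 80 kg + 1,180 kg = 3,453 kg (over)
9 windows exceed the threshold.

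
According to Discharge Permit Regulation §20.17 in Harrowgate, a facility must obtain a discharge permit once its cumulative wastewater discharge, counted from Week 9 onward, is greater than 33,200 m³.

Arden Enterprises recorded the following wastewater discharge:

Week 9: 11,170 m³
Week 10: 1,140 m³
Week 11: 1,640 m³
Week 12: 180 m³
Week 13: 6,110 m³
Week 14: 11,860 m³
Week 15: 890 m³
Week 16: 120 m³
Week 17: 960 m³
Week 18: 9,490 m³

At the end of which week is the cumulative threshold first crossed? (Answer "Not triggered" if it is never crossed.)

Week 17

Through Week 9: 11,170 m³
Through Week 10: 12,310 m³
Through Week 11: 13,950 m³
Through Week 12: 14,130 m³
Through Week 13: 20,240 m³
Through Week 14: 32,100 m³
Through Week 15: 32,990 m³
Through Week 16: 33,110 m³
Through Week 17: 34,070 m³ ← exceeds threshold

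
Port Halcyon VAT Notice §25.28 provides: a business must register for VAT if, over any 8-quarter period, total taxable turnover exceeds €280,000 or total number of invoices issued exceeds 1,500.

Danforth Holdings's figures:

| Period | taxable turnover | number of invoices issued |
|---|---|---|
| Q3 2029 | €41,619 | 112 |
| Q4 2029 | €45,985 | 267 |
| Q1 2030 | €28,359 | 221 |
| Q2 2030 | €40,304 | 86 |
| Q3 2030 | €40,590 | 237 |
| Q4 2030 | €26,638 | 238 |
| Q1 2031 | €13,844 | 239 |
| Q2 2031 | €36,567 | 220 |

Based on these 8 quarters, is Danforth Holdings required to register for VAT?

Total taxable turnover: €41,619 + €45,985 + €28,359 + €40,304 + €40,590 + €26,638 + €13,844 + €36,567 = €273,906 (≤ €280,000).
Total number of invoices issued: 112 + 267 + 221 + 86 + 237 + 238 + 239 + 220 = 1,620 (> 1,500).
The test is 'or': at least one threshold is exceeded.

Yes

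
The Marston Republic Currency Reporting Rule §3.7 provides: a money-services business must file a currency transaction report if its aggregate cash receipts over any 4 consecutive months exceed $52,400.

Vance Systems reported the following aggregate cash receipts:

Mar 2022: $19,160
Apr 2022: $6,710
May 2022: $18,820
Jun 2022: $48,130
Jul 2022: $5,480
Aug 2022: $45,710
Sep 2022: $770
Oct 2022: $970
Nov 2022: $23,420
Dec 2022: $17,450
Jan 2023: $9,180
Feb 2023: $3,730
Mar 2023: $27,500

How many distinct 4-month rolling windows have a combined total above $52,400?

Mar 2022–Jun 2022: $19,160 + $6,710 + $18,820 + $48,130 = $92,820 (over)
Apr 2022–Jul 2022: $6,710 + $18,820 + $48,130 + $5,480 = $79,140 (over)
May 2022–Aug 2022: $18,820 + $48,130 + $5,480 + $45,710 = $118,140 (over)
Jun 2022–Sep 2022: $48,130 + $5,480 + $45,710 + $770 = $100,090 (over)
Jul 2022–Oct 2022: $5,480 + $45,710 + $770 + $970 = $52,930 (over)
Aug 2022–Nov 2022: $45,710 + $770 + $970 + $23,420 = $70,870 (over)
Sep 2022–Dec 2022: $770 + $970 + $23,420 + $17,450 = $42,610 (under)
Oct 2022–Jan 2023: $970 + $23,420 + $17,450 + $9,180 = $51,020 (under)
Nov 2022–Feb 2023: $23,420 + $17,450 + $9,180 + $3,730 = $53,780 (over)
Dec 2022–Mar 2023: $17,450 + $9,180 + $3,730 + $27,500 = $57,860 (over)
8 windows exceed the threshold.

8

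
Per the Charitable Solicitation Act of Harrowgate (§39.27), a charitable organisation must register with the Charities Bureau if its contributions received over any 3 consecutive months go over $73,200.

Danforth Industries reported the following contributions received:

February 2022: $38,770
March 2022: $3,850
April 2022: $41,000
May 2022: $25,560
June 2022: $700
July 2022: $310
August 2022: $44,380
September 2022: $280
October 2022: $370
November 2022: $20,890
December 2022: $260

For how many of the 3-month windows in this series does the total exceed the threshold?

February 2022–April 2022: $38,770 + $3,850 + $41,000 = $83,620 (over)
March 2022–May 2022: $3,850 + $41,000 + $25,560 = $70,410 (under)
April 2022–June 2022: $41,000 + $25,560 + $700 = $67,260 (under)
May 2022–July 2022: $25,560 + $700 + $310 = $26,570 (under)
June 2022–August 2022: $700 + $310 + $44,380 = $45,390 (under)
July 2022–September 2022: $310 + $44,380 + $280 = $44,970 (under)
August 2022–October 2022: $44,380 + $280 + $370 = $45,030 (under)
September 2022–November 2022: $280 + $370 + $20,890 = $21,540 (under)
October 2022–December 2022: $370 + $20,890 + $260 = $21,520 (under)
1 window exceeds the threshold.

1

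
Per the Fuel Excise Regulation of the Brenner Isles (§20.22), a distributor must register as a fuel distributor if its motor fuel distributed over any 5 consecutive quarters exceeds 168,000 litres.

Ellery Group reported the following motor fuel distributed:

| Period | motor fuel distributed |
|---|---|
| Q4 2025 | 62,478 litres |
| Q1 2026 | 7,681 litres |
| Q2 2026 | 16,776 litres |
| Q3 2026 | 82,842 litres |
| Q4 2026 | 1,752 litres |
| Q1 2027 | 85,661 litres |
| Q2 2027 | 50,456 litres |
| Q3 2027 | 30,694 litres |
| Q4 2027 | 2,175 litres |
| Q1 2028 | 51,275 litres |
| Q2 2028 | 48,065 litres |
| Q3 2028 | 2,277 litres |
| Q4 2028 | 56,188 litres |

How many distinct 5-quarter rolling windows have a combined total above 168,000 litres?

7

Q4 2025–Q4 2026: 62,478 litres + 7,681 litres + 16,776 litres + 82,842 litres + 1,752 litres = 171,529 litres (over)
Q1 2026–Q1 2027: 7,681 litres + 16,776 litres + 82,842 litres + 1,752 litres + 85,661 litres = 194,712 litres (over)
Q2 2026–Q2 2027: 16,776 litres + 82,842 litres + 1,752 litres + 85,661 litres + 50,456 litres = 237,487 litres (over)
Q3 2026–Q3 2027: 82,842 litres + 1,752 litres + 85,661 litres + 50,456 litres + 30,694 litres = 251,405 litres (over)
Q4 2026–Q4 2027: 1,752 litres + 85,661 litres + 50,456 litres + 30,694 litres + 2,175 litres = 170,738 litres (over)
Q1 2027–Q1 2028: 85,661 litres + 50,456 litres + 30,694 litres + 2,175 litres + 51,275 litres = 220,261 litres (over)
Q2 2027–Q2 2028: 50,456 litres + 30,694 litres + 2,175 litres + 51,275 litres + 48,065 litres = 182,665 litres (over)
Q3 2027–Q3 2028: 30,694 litres + 2,175 litres + 51,275 litres + 48,065 litres + 2,277 litres = 134,486 litres (under)
Q4 2027–Q4 2028: 2,175 litres + 51,275 litres + 48,065 litres + 2,277 litres + 56,188 litres = 159,980 litres (under)
7 windows exceed the threshold.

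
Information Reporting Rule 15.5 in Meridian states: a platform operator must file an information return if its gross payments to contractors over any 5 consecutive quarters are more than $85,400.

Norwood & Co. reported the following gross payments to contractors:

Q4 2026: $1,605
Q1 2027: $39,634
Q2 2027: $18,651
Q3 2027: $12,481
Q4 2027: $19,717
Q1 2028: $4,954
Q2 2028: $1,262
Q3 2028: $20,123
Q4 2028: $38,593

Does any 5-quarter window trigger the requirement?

Q4 2026–Q4 2027: $1,605 + $39,634 + $18,651 + $12,481 + $19,717 = $92,088 (over)
Q1 2027–Q1 2028: $39,634 + $18,651 + $12,481 + $19,717 + $4,954 = $95,437 (over)
Q2 2027–Q2 2028: $18,651 + $12,481 + $19,717 + $4,954 + $1,262 = $57,065 (under)
Q3 2027–Q3 2028: $12,481 + $19,717 + $4,954 + $1,262 + $20,123 = $58,537 (under)
Q4 2027–Q4 2028: $19,717 + $4,954 + $1,262 + $20,123 + $38,593 = $84,649 (under)
At least one window exceeds $85,400.

Yes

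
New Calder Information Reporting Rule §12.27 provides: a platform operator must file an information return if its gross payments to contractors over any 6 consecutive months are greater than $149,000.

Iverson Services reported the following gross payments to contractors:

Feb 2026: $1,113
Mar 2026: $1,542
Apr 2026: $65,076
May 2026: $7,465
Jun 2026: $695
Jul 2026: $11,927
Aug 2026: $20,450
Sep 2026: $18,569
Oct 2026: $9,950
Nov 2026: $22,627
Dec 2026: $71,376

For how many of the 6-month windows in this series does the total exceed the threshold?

Feb 2026–Jul 2026: $1,113 + $1,542 + $65,076 + $7,465 + $695 + $11,927 = $87,818 (under)
Mar 2026–Aug 2026: $1,542 + $65,076 + $7,465 + $695 + $11,927 + $20,450 = $107,155 (under)
Apr 2026–Sep 2026: $65,076 + $7,465 + $695 + $11,927 + $20,450 + $18,569 = $124,182 (under)
May 2026–Oct 2026: $7,465 + $695 + $11,927 + $20,450 + $18,569 + $9,950 = $69,056 (under)
Jun 2026–Nov 2026: $695 + $11,927 + $20,450 + $18,569 + $9,950 + $22,627 = $84,218 (under)
Jul 2026–Dec 2026: $11,927 + $20,450 + $18,569 + $9,950 + $22,627 + $71,376 = $154,899 (over)
1 window exceeds the threshold.

1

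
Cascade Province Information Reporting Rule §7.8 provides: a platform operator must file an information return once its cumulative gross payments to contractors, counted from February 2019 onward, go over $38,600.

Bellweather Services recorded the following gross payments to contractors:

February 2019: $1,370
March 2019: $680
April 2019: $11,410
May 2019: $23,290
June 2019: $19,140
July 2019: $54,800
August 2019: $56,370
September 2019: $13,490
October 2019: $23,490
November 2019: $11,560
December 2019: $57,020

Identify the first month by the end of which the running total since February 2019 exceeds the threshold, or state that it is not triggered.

Through February 2019: $1,370
Through March 2019: $2,050
Through April 2019: $13,460
Through May 2019: $36,750
Through June 2019: $55,890 ← exceeds threshold

June 2019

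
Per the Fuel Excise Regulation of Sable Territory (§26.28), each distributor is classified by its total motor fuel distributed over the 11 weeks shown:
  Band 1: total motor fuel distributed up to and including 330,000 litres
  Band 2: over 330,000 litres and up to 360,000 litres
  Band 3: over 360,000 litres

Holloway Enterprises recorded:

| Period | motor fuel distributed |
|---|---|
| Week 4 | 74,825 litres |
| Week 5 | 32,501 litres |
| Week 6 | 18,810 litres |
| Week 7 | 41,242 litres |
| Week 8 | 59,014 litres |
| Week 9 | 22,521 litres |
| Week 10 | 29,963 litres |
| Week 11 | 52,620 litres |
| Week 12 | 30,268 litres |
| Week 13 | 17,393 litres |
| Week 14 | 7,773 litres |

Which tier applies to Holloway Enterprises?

Band 3

Total motor fuel distributed: 74,825 litres + 32,501 litres + 18,810 litres + 41,242 litres + 59,014 litres + 22,521 litres + 29,963 litres + 52,620 litres + 30,268 litres + 17,393 litres + 7,773 litres = 386,930 litres.
386,930 litres > 360,000 litres, so Band 3 applies.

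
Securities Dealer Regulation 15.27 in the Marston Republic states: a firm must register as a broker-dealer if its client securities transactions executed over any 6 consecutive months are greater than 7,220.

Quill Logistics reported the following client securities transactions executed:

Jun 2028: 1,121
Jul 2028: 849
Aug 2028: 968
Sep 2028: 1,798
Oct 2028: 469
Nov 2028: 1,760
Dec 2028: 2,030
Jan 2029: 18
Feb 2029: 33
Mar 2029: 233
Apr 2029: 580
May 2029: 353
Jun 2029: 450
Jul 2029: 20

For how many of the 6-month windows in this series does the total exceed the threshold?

1

Jun 2028–Nov 2028: 1,121 + 849 + 968 + 1,798 + 469 + 1,760 = 6,965 (under)
Jul 2028–Dec 2028: 849 + 968 + 1,798 + 469 + 1,760 + 2,030 = 7,874 (over)
Aug 2028–Jan 2029: 968 + 1,798 + 469 + 1,760 + 2,030 + 18 = 7,043 (under)
Sep 2028–Feb 2029: 1,798 + 469 + 1,760 + 2,030 + 18 + 33 = 6,108 (under)
Oct 2028–Mar 2029: 469 + 1,760 + 2,030 + 18 + 33 + 233 = 4,543 (under)
Nov 2028–Apr 2029: 1,760 + 2,030 + 18 + 33 + 233 + 580 = 4,654 (under)
Dec 2028–May 2029: 2,030 + 18 + 33 + 233 + 580 + 353 = 3,247 (under)
Jan 2029–Jun 2029: 18 + 33 + 233 + 580 + 353 + 450 = 1,667 (under)
Feb 2029–Jul 2029: 33 + 233 + 580 + 353 + 450 + 20 = 1,669 (under)
1 window exceeds the threshold.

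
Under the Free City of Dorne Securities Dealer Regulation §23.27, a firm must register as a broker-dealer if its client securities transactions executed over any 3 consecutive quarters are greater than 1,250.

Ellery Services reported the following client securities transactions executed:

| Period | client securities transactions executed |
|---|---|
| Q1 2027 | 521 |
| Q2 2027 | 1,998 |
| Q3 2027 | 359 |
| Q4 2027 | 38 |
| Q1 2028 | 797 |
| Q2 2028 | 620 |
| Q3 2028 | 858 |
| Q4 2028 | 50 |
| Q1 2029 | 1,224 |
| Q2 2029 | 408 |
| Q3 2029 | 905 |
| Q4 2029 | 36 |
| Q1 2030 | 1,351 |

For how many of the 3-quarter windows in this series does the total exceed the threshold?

Q1 2027–Q3 2027: 521 + 1,998 + 359 = 2,878 (over)
Q2 2027–Q4 2027: 1,998 + 359 + 38 = 2,395 (over)
Q3 2027–Q1 2028: 359 + 38 + 797 = 1,194 (under)
Q4 2027–Q2 2028: 38 + 797 + 620 = 1,455 (over)
Q1 2028–Q3 2028: 797 + 620 + 858 = 2,275 (over)
Q2 2028–Q4 2028: 620 + 858 + 50 = 1,528 (over)
Q3 2028–Q1 2029: 858 + 50 + 1,224 = 2,132 (over)
Q4 2028–Q2 2029: 50 + 1,224 + 408 = 1,682 (over)
Q1 2029–Q3 2029: 1,224 + 408 + 905 = 2,537 (over)
Q2 2029–Q4 2029: 408 + 905 + 36 = 1,349 (over)
Q3 2029–Q1 2030: 905 + 36 + 1,351 = 2,292 (over)
10 windows exceed the threshold.

10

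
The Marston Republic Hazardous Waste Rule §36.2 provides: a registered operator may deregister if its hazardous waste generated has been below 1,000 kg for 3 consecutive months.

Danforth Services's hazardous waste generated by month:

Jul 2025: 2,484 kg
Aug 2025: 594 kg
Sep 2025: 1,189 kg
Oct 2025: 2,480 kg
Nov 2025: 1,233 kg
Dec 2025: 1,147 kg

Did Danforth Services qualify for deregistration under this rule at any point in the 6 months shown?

No

Months below 1,000 kg: Aug 2025.
Longest run of consecutive months below the threshold: 1.
1 < 3, so Danforth Services never became eligible.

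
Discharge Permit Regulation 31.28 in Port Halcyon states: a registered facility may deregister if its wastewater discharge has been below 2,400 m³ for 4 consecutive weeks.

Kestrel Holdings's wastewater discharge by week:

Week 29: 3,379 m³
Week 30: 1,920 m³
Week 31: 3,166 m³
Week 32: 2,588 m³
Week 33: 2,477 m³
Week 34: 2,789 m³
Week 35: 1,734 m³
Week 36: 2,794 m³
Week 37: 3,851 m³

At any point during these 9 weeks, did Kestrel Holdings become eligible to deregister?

Weeks below 2,400 m³: Week 30, Week 35.
Longest run of consecutive weeks below the threshold: 1.
1 < 4, so Kestrel Holdings never became eligible.

No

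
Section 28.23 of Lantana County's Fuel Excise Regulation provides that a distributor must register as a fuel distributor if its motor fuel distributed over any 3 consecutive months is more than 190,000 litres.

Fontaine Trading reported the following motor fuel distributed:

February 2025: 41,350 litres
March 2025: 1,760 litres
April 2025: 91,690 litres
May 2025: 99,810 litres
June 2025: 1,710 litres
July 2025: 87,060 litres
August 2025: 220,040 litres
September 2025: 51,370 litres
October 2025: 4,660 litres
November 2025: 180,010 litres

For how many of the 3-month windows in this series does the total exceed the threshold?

6

February 2025–April 2025: 41,350 litres + 1,760 litres + 91,690 litres = 134,800 litres (under)
March 2025–May 2025: 1,760 litres + 91,690 litres + 99,810 litres = 193,260 litres (over)
April 2025–June 2025: 91,690 litres + 99,810 litres + 1,710 litres = 193,210 litres (over)
May 2025–July 2025: 99,810 litres + 1,710 litres + 87,060 litres = 188,580 litres (under)
June 2025–August 2025: 1,710 litres + 87,060 litres + 220,040 litres = 308,810 litres (over)
July 2025–September 2025: 87,060 litres + 220,040 litres + 51,370 litres = 358,470 litres (over)
August 2025–October 2025: 220,040 litres + 51,370 litres + 4,660 litres = 276,070 litres (over)
September 2025–November 2025: 51,370 litres + 4,660 litres + 180,010 litres = 236,040 litres (over)
6 windows exceed the threshold.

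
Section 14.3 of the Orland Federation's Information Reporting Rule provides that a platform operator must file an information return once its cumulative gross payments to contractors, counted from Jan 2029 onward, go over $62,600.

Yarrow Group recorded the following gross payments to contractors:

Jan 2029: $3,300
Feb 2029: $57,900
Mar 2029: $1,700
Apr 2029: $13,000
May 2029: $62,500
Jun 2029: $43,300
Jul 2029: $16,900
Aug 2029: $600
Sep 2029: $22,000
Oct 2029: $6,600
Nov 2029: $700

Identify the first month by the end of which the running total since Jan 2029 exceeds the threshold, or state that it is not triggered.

Through Jan 2029: $3,300
Through Feb 2029: $61,200
Through Mar 2029: $62,900 ← exceeds threshold

Mar 2029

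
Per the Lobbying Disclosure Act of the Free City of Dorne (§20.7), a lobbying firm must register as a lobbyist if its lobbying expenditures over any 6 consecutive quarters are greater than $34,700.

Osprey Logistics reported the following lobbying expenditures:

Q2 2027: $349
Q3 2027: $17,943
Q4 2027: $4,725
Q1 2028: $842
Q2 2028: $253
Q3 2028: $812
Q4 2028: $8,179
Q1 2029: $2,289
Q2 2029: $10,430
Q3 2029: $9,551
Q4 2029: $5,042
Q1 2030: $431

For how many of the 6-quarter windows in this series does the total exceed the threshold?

Q2 2027–Q3 2028: $349 + $17,943 + $4,725 + $842 + $253 + $812 = $24,924 (under)
Q3 2027–Q4 2028: $17,943 + $4,725 + $842 + $253 + $812 + $8,179 = $32,754 (under)
Q4 2027–Q1 2029: $4,725 + $842 + $253 + $812 + $8,179 + $2,289 = $17,100 (under)
Q1 2028–Q2 2029: $842 + $253 + $812 + $8,179 + $2,289 + $10,430 = $22,805 (under)
Q2 2028–Q3 2029: $253 + $812 + $8,179 + $2,289 + $10,430 + $9,551 = $31,514 (under)
Q3 2028–Q4 2029: $812 + $8,179 + $2,289 + $10,430 + $9,551 + $5,042 = $36,303 (over)
Q4 2028–Q1 2030: $8,179 + $2,289 + $10,430 + $9,551 + $5,042 + $431 = $35,922 (over)
2 windows exceed the threshold.

2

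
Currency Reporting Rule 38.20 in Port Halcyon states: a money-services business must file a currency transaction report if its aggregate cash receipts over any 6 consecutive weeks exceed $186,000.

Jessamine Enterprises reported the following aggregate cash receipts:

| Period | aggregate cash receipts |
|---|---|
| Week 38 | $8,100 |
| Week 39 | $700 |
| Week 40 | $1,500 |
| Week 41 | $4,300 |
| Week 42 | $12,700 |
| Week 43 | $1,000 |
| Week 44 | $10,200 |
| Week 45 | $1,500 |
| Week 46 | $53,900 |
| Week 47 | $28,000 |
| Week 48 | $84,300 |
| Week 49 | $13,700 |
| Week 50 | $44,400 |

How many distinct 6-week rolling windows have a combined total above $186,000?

Week 38–Week 43: $8,100 + $700 + $1,500 + $4,300 + $12,700 + $1,000 = $28,300 (under)
Week 39–Week 44: $700 + $1,500 + $4,300 + $12,700 + $1,000 + $10,200 = $30,400 (under)
Week 40–Week 45: $1,500 + $4,300 + $12,700 + $1,000 + $10,200 + $1,500 = $31,200 (under)
Week 41–Week 46: $4,300 + $12,700 + $1,000 + $10,200 + $1,500 + $53,900 = $83,600 (under)
Week 42–Week 47: $12,700 + $1,000 + $10,200 + $1,500 + $53,900 + $28,000 = $107,300 (under)
Week 43–Week 48: $1,000 + $10,200 + $1,500 + $53,900 + $28,000 + $84,300 = $178,900 (under)
Week 44–Week 49: $10,200 + $1,500 + $53,900 + $28,000 + $84,300 + $13,700 = $191,600 (over)
Week 45–Week 50: $1,500 + $53,900 + $28,000 + $84,300 + $13,700 + $44,400 = $225,800 (over)
2 windows exceed the threshold.

2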